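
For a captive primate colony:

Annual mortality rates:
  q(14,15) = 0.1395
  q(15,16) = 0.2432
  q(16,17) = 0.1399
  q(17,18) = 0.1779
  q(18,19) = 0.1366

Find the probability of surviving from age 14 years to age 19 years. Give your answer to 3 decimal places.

P(survive 14→19) = (1 − 0.1395) × (1 − 0.2432) × (1 − 0.1399) × (1 − 0.1779) × (1 − 0.1366).
= 0.8605 × 0.7568 × 0.8601 × 0.8221 × 0.8634 = 0.397574.

0.398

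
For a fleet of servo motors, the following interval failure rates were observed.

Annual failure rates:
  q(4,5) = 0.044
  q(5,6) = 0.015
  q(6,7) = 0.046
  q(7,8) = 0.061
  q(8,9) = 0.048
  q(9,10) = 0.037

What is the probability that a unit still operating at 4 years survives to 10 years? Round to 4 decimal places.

Survival from 4 to 10 is the product of surviving each interval: (1 − 0.044) × (1 − 0.015) × (1 − 0.046) × (1 − 0.061) × (1 − 0.048) × (1 − 0.037).
= 0.956 × 0.985 × 0.954 × 0.939 × 0.952 × 0.963 = 0.773342.

0.7733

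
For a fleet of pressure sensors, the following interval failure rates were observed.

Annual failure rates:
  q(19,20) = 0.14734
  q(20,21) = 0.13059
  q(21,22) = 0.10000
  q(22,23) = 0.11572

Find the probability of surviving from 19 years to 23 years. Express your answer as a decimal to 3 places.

The overall survival probability is (1 − 0.14734) × (1 − 0.13059) × (1 − 0.10000) × (1 − 0.11572).
= 0.85266 × 0.86941 × 0.90000 × 0.88428 = 0.589974.

0.590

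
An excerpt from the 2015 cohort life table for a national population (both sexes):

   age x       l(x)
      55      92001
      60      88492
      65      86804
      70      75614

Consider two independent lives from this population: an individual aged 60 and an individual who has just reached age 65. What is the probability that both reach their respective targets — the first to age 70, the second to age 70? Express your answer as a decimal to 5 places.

p₁ = l(70)/l(60) = 75614/88492 = 0.854473; p₂ = l(70)/l(65) = 75614/86804 = 0.871089.
P(both) = p₁ × p₂ = 0.854473 × 0.871089 = 0.744322.

0.74432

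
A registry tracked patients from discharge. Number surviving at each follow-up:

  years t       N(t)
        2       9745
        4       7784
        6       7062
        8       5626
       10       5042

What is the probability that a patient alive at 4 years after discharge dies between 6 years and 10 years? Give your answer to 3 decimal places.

0.260

This is the probability of reaching 6 but not 10, conditional on being alive at 4: (N(6) − N(10)) / N(4).
= (7062 − 5042) / 7784 = 2020 / 7784 = 0.259507.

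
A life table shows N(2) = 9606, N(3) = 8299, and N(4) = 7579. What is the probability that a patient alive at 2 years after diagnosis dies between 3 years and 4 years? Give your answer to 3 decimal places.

0.075

This is the probability of reaching 3 but not 4, conditional on being alive at 2: (N(3) − N(4)) / N(2).
= (8299 − 7579) / 9606 = 720 / 9606 = 0.074953.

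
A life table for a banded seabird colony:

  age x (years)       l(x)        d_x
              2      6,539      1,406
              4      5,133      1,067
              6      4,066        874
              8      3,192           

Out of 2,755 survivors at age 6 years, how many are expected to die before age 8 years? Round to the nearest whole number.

592

The relevant probability is 1 − 3,192/4,066 = 0.214953.
Expected number = 2,755 × 0.214953 = 592.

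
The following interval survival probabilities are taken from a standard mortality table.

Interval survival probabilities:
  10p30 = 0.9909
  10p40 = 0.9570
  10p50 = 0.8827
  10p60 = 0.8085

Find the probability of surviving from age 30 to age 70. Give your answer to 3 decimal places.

0.677

The overall survival probability is 0.9909 × 0.9570 × 0.8827 × 0.8085.
= 0.676760.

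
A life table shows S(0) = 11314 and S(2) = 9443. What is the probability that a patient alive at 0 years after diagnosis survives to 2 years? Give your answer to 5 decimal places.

0.83463

The conditional survival probability is S(2)/S(0) = 9443/11314 = 0.834630.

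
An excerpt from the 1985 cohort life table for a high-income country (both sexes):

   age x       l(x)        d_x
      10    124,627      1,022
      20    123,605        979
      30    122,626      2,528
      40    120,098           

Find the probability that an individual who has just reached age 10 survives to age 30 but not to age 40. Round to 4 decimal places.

This is the probability of reaching 30 but not 40, conditional on being alive at 10: (l(30) − l(40)) / l(10).
= (122,626 − 120,098) / 124,627 = 2,528 / 124,627 = 0.020285.

0.0203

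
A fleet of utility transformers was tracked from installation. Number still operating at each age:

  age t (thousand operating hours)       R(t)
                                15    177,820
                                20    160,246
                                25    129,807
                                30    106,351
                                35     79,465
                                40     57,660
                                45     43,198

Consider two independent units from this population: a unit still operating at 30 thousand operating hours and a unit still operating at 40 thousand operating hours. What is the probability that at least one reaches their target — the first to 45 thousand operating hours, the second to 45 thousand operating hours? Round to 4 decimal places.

p₁ = R(45)/R(30) = 43,198/106,351 = 0.406183; p₂ = R(45)/R(40) = 43,198/57,660 = 0.749185.
P(at least one) = 1 − (1−p₁)(1−p₂) = 1 − 0.593817 × 0.250815 = 0.851062.

0.8511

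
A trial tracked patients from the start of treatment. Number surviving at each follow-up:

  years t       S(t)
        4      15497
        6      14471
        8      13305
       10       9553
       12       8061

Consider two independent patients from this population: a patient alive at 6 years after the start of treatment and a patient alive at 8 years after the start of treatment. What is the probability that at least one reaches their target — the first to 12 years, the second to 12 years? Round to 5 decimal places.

p₁ = S(12)/S(6) = 8061/14471 = 0.557045; p₂ = S(12)/S(8) = 8061/13305 = 0.605862.
P(at least one) = 1 − (1−p₁)(1−p₂) = 1 − 0.442955 × 0.394138 = 0.825415.

0.82541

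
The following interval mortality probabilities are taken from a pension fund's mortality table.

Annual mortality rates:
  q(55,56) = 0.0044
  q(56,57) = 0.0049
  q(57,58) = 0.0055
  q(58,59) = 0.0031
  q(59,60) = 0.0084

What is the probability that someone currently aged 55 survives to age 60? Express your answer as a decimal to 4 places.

Chaining the interval survival probabilities: (1 − 0.0044) × (1 − 0.0049) × (1 − 0.0055) × (1 − 0.0031) × (1 − 0.0084).
= 0.9956 × 0.9951 × 0.9945 × 0.9969 × 0.9916 = 0.973968.

0.9740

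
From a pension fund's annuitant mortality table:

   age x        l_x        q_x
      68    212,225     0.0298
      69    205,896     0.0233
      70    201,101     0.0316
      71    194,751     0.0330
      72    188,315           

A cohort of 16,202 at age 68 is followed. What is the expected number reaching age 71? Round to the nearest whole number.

The relevant probability is 194,751/212,225 = 0.917663.
Expected number = 16,202 × 0.917663 = 14868.

14868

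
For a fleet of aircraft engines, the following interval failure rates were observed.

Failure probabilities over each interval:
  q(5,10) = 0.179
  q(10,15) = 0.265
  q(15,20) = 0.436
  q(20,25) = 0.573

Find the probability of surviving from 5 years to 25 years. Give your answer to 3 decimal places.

The overall survival probability is (1 − 0.179) × (1 − 0.265) × (1 − 0.436) × (1 − 0.573).
= 0.821 × 0.735 × 0.564 × 0.427 = 0.145324.

0.145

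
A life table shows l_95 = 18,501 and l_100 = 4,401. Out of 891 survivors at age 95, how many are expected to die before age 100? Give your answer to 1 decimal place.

679.0

The relevant probability is 1 − 4,401/18,501 = 0.762121.
Expected number = 891 × 0.762121 = 679.0.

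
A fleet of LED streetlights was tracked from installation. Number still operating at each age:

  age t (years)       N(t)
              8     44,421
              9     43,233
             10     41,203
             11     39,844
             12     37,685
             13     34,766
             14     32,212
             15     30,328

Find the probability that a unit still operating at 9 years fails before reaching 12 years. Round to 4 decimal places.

P(fail before 12 | operational at 9) = 1 − N(12)/N(9) = 1 − 37,685/43,233 = (5,548)/43,233 = 0.128328.

0.1283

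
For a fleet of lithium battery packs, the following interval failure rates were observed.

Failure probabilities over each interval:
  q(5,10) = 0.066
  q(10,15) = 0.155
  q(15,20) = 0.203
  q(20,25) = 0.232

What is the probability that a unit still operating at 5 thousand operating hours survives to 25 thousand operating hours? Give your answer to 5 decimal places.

0.48308

Chaining the interval survival probabilities: (1 − 0.066) × (1 − 0.155) × (1 − 0.203) × (1 − 0.232).
= 0.934 × 0.845 × 0.797 × 0.768 = 0.483085.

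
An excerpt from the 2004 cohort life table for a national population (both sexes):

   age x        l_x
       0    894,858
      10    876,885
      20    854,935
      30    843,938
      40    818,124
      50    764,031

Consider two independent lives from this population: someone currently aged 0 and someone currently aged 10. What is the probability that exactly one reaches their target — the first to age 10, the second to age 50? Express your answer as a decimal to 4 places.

0.1436

p₁ = l_10/l_0 = 876,885/894,858 = 0.979915; p₂ = l_50/l_10 = 764,031/876,885 = 0.871301.
P(exactly one) = p₁(1−p₂) + (1−p₁)p₂ = 0.126114 + 0.017500 = 0.143614.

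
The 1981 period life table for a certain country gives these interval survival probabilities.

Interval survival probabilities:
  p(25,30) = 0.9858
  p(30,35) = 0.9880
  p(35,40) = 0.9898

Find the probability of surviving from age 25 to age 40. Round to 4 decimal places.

The overall survival probability is 0.9858 × 0.9880 × 0.9898.
= 0.964036.

0.9640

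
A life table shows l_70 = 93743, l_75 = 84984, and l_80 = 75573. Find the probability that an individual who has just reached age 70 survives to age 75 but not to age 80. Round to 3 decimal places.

We want 5|5q70 = (l_75 − l_80)/l_70.
This is the probability of reaching 75 but not 80, conditional on being alive at 70: (l_75 − l_80) / l_70.
= (84984 − 75573) / 93743 = 9411 / 93743 = 0.100391.

0.100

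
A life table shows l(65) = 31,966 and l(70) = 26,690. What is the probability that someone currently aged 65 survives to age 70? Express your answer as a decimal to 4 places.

The conditional survival probability is l(70)/l(65) = 26,690/31,966 = 0.834950.

0.8349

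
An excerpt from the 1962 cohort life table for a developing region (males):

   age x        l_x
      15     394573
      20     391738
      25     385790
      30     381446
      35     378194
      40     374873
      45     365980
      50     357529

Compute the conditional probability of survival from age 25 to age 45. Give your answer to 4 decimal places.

The conditional survival probability is l_45/l_25 = 365980/385790 = 0.948651.

0.9487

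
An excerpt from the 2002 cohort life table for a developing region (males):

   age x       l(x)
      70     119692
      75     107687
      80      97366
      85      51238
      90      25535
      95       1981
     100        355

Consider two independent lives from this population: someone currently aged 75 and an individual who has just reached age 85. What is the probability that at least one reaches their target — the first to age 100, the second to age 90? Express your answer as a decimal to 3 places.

0.500

p₁ = l(100)/l(75) = 355/107687 = 0.003297; p₂ = l(90)/l(85) = 25535/51238 = 0.498361.
P(at least one) = 1 − (1−p₁)(1−p₂) = 1 − 0.996703 × 0.501639 = 0.500015.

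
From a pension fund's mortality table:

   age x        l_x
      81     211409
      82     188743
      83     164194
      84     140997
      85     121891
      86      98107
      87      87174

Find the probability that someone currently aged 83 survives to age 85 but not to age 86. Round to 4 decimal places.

0.1449

This is the probability of reaching 85 but not 86, conditional on being alive at 83: (l_85 − l_86) / l_83.
= (121891 − 98107) / 164194 = 23784 / 164194 = 0.144853.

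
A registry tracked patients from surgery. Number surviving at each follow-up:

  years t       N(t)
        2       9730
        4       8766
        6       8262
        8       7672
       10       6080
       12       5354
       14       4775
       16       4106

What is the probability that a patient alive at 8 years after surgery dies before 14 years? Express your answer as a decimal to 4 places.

P(die before 14 | alive at 8) = 1 − N(14)/N(8) = 1 − 4775/7672 = (2897)/7672 = 0.377607.

0.3776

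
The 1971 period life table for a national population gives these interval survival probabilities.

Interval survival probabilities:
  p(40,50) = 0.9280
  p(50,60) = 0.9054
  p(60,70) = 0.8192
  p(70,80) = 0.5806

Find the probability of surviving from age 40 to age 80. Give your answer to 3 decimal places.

0.400

Survival from 40 to 80 is the product of surviving each interval: 0.9280 × 0.9054 × 0.8192 × 0.5806.
= 0.399628.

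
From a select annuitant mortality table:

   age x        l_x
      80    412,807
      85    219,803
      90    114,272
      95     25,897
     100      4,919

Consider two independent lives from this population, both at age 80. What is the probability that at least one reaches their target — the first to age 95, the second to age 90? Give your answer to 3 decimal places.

0.322

p₁ = l_95/l_80 = 25,897/412,807 = 0.062734; p₂ = l_90/l_80 = 114,272/412,807 = 0.276817.
P(at least one) = 1 − (1−p₁)(1−p₂) = 1 − 0.937266 × 0.723183 = 0.322185.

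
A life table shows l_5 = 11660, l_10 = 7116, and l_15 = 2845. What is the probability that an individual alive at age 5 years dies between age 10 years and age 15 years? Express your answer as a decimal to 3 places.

This is the probability of reaching 10 but not 15, conditional on being alive at 5: (l_10 − l_15) / l_5.
= (7116 − 2845) / 11660 = 4271 / 11660 = 0.366295.

0.366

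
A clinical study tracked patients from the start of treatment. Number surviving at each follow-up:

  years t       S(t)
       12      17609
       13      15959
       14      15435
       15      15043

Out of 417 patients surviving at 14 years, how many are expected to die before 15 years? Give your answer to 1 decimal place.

The relevant probability is 1 − 15043/15435 = 0.025397.
Expected number = 417 × 0.025397 = 10.6.

10.6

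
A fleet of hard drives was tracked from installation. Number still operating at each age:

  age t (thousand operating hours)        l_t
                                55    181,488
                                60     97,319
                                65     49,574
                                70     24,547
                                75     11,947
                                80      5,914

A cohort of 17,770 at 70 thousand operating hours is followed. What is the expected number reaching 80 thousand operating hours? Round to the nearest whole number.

4281

The relevant probability is 5,914/24,547 = 0.240926.
Expected number = 17,770 × 0.240926 = 4281.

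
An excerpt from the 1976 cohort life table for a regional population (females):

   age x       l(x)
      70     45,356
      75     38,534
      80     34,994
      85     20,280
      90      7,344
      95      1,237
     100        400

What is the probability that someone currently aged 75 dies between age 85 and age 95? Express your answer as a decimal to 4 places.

0.4942

This is the probability of reaching 85 but not 95, conditional on being alive at 75: (l(85) − l(95)) / l(75).
= (20,280 − 1,237) / 38,534 = 19,043 / 38,534 = 0.494187.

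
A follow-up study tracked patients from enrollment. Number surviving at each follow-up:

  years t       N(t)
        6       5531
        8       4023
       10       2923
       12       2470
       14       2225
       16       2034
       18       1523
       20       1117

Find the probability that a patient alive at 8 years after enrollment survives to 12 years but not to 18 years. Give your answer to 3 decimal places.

This is the probability of reaching 12 but not 18, conditional on being alive at 8: (N(12) − N(18)) / N(8).
= (2470 − 1523) / 4023 = 947 / 4023 = 0.235396.

0.235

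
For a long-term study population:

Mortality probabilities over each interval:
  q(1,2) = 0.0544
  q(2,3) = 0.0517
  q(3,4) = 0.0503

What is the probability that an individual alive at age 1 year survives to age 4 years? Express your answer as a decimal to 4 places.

The overall survival probability is (1 − 0.0544) × (1 − 0.0517) × (1 − 0.0503).
= 0.9456 × 0.9483 × 0.9497 = 0.851608.

0.8516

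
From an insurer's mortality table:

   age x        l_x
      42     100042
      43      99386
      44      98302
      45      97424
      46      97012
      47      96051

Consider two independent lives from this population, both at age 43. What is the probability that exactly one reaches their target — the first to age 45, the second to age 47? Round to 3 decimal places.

p₁ = l_45/l_43 = 97424/99386 = 0.980259; p₂ = l_47/l_43 = 96051/99386 = 0.966444.
P(exactly one) = p₁(1−p₂) + (1−p₁)p₂ = 0.032894 + 0.019079 = 0.051972.

0.052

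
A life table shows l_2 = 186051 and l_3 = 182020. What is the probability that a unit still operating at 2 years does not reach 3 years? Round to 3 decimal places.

0.022

P(fail before 3 | operational at 2) = 1 − l_3/l_2 = 1 − 182020/186051 = (4031)/186051 = 0.021666.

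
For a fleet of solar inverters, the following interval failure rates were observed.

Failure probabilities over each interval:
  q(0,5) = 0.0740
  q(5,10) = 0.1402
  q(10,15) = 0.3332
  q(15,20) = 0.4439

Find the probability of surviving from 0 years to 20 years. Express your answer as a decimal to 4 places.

0.2952

Chaining the interval survival probabilities: (1 − 0.0740) × (1 − 0.1402) × (1 − 0.3332) × (1 − 0.4439).
= 0.9260 × 0.8598 × 0.6668 × 0.5561 = 0.295228.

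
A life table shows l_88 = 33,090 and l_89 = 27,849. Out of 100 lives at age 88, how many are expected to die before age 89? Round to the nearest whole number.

The relevant probability is 1 − 27,849/33,090 = 0.158386.
Expected number = 100 × 0.158386 = 16.

16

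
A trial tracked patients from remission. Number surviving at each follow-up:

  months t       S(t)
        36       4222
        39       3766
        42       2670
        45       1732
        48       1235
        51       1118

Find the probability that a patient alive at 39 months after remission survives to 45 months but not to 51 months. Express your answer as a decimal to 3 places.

This is the probability of reaching 45 but not 51, conditional on being alive at 39: (S(45) − S(51)) / S(39).
= (1732 − 1118) / 3766 = 614 / 3766 = 0.163038.

0.163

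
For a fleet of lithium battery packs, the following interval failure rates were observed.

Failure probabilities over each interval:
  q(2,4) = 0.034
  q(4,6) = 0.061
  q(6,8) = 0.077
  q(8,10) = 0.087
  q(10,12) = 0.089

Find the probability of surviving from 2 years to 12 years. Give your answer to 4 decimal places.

0.6964

P(survive 2→12) = (1 − 0.034) × (1 − 0.061) × (1 − 0.077) × (1 − 0.087) × (1 − 0.089).
= 0.966 × 0.939 × 0.923 × 0.913 × 0.911 = 0.696360.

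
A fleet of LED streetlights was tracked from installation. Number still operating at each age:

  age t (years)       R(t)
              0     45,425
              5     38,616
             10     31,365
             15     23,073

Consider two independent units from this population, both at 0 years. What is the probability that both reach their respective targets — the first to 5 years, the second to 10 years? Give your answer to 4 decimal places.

0.5870

p₁ = R(5)/R(0) = 38,616/45,425 = 0.850105; p₂ = R(10)/R(0) = 31,365/45,425 = 0.690479.
P(both) = p₁ × p₂ = 0.850105 × 0.690479 = 0.586980.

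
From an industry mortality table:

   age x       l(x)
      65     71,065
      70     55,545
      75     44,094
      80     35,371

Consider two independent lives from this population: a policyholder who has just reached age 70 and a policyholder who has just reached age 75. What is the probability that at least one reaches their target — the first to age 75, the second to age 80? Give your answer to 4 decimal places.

p₁ = l(75)/l(70) = 44,094/55,545 = 0.793843; p₂ = l(80)/l(75) = 35,371/44,094 = 0.802173.
P(at least one) = 1 − (1−p₁)(1−p₂) = 1 − 0.206157 × 0.197827 = 0.959217.

0.9592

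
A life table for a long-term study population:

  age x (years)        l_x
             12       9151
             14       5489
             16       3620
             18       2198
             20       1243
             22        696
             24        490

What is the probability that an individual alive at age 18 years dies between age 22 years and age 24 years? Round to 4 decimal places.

0.0937

This is the probability of reaching 22 but not 24, conditional on being alive at 18: (l_22 − l_24) / l_18.
= (696 − 490) / 2198 = 206 / 2198 = 0.093722.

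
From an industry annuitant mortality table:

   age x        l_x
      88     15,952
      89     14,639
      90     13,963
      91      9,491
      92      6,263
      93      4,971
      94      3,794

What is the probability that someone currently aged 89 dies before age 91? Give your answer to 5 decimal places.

P(die before 91 | alive at 89) = 1 − l_91/l_89 = 1 − 9,491/14,639 = (5,148)/14,639 = 0.351663.

0.35166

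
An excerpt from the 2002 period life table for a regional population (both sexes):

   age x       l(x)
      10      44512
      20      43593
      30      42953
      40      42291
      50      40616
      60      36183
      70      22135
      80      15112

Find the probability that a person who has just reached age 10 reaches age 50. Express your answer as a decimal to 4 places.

0.9125

The conditional survival probability is l(50)/l(10) = 40616/44512 = 0.912473.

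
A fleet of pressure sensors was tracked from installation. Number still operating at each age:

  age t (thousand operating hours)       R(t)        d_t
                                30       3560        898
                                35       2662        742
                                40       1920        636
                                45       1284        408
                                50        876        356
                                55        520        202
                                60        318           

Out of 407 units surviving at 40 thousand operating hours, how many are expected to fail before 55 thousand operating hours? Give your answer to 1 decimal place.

296.8

The relevant probability is 1 − 520/1920 = 0.729167.
Expected number = 407 × 0.729167 = 296.8.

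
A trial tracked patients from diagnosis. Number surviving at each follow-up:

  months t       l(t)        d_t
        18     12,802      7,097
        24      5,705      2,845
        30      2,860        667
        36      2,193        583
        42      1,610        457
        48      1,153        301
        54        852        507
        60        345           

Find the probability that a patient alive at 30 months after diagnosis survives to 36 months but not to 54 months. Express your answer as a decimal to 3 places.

This is the probability of reaching 36 but not 54, conditional on being alive at 30: (l(36) − l(54)) / l(30).
= (2,193 − 852) / 2,860 = 1,341 / 2,860 = 0.468881.

0.469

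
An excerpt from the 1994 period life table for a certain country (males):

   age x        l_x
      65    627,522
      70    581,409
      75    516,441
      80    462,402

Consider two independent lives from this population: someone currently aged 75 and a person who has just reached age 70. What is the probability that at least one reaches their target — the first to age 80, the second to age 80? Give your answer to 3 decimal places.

0.979

p₁ = l_80/l_75 = 462,402/516,441 = 0.895363; p₂ = l_80/l_70 = 462,402/581,409 = 0.795313.
P(at least one) = 1 − (1−p₁)(1−p₂) = 1 − 0.104637 × 0.204687 = 0.978582.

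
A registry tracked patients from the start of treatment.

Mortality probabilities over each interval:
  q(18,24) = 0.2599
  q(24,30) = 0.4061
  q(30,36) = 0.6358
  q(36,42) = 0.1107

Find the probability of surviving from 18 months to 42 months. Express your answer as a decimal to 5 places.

P(survive 18→42) = (1 − 0.2599) × (1 − 0.4061) × (1 − 0.6358) × (1 − 0.1107).
= 0.7401 × 0.5939 × 0.3642 × 0.8893 = 0.142361.

0.14236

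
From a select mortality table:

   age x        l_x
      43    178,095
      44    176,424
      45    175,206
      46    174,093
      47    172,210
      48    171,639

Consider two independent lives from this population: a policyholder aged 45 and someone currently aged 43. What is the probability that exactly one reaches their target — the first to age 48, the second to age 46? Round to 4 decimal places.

p₁ = l_48/l_45 = 171,639/175,206 = 0.979641; p₂ = l_46/l_43 = 174,093/178,095 = 0.977529.
P(exactly one) = p₁(1−p₂) + (1−p₁)p₂ = 0.022014 + 0.019902 = 0.041915.

0.0419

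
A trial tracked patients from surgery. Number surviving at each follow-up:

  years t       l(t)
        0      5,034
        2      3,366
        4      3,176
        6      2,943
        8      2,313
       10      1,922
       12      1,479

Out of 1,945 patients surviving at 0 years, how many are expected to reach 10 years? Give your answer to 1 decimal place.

The relevant probability is 1,922/5,034 = 0.381804.
Expected number = 1,945 × 0.381804 = 742.6.

742.6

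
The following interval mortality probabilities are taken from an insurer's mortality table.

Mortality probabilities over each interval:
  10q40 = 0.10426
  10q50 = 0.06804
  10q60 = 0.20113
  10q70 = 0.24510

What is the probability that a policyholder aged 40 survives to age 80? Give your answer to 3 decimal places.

0.503

40p40 = (1 − 0.10426) × (1 − 0.06804) × (1 − 0.20113) × (1 − 0.24510).
= 0.89574 × 0.93196 × 0.79887 × 0.75490 = 0.503437.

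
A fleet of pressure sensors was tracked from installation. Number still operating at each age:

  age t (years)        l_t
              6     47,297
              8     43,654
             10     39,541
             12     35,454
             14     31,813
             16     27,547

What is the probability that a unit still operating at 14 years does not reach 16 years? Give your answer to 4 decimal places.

0.1341

P(fail before 16 | operational at 14) = 1 − l_16/l_14 = 1 − 27,547/31,813 = (4,266)/31,813 = 0.134096.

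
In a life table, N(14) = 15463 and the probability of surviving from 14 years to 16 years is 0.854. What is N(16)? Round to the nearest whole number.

N(16) = N(14) × p = 15463 × 0.854 = 13205.

13205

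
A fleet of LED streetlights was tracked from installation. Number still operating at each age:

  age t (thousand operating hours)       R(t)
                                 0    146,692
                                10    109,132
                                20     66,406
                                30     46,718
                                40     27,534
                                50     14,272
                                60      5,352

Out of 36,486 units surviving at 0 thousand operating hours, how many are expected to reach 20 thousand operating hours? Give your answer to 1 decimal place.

16516.8

The relevant probability is 66,406/146,692 = 0.452690.
Expected number = 36,486 × 0.452690 = 16516.8.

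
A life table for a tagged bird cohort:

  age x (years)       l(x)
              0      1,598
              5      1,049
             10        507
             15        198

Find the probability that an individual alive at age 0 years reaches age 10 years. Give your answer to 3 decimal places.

0.317

The conditional survival probability is l(10)/l(0) = 507/1,598 = 0.317272.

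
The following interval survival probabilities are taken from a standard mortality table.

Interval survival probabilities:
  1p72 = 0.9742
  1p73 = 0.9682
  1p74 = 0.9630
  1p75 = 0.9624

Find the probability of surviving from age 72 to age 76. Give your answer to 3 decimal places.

0.874

4p72 = 0.9742 × 0.9682 × 0.9630 × 0.9624.
= 0.874168.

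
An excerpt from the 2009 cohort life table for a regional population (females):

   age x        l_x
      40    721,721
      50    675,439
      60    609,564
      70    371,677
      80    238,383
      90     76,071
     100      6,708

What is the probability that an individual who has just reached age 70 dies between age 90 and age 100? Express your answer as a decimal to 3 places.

This is the probability of reaching 90 but not 100, conditional on being alive at 70: (l_90 − l_100) / l_70.
= (76,071 − 6,708) / 371,677 = 69,363 / 371,677 = 0.186622.

0.187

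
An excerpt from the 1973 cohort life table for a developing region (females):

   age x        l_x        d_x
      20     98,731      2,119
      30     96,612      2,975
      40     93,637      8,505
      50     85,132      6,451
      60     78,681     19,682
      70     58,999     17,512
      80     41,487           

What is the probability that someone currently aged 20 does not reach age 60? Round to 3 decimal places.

0.203

P(die before 60 | alive at 20) = 1 − l_60/l_20 = 1 − 78,681/98,731 = (20,050)/98,731 = 0.203077.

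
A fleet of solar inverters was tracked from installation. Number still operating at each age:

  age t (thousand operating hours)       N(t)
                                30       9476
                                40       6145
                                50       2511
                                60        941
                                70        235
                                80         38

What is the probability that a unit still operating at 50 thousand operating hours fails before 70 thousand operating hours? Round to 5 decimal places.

P(fail before 70 | operational at 50) = 1 − N(70)/N(50) = 1 − 235/2511 = (2276)/2511 = 0.906412.

0.90641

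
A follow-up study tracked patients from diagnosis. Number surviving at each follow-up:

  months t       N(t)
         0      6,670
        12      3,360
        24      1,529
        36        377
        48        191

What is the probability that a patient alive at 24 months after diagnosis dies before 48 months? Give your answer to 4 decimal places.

0.8751

P(die before 48 | alive at 24) = 1 − N(48)/N(24) = 1 − 191/1,529 = (1,338)/1,529 = 0.875082.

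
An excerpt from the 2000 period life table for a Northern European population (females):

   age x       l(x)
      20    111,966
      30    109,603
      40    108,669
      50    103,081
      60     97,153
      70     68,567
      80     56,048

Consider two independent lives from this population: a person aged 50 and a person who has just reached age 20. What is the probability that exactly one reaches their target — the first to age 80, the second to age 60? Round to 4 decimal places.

p₁ = l(80)/l(50) = 56,048/103,081 = 0.543728; p₂ = l(60)/l(20) = 97,153/111,966 = 0.867701.
P(exactly one) = p₁(1−p₂) + (1−p₁)p₂ = 0.071935 + 0.395908 = 0.467842.

0.4678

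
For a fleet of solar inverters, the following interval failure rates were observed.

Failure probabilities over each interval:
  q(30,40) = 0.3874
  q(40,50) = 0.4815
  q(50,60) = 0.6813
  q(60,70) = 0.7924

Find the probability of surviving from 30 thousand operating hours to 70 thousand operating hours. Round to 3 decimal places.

Chaining the interval survival probabilities: (1 − 0.3874) × (1 − 0.4815) × (1 − 0.6813) × (1 − 0.7924).
= 0.6126 × 0.5185 × 0.3187 × 0.2076 = 0.021015.

0.021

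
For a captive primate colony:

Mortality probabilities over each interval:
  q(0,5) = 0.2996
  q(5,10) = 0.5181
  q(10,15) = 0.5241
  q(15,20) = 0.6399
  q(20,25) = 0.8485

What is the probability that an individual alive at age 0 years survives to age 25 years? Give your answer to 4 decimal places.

Chaining the interval survival probabilities: (1 − 0.2996) × (1 − 0.5181) × (1 − 0.5241) × (1 − 0.6399) × (1 − 0.8485).
= 0.7004 × 0.4819 × 0.4759 × 0.3601 × 0.1515 = 0.008763.

0.0088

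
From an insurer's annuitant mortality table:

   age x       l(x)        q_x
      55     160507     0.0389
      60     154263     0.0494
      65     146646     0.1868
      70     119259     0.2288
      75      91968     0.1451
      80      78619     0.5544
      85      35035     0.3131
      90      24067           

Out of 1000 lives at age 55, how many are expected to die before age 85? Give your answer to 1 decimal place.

781.7

The relevant probability is 1 − 35035/160507 = 0.781723.
Expected number = 1000 × 0.781723 = 781.7.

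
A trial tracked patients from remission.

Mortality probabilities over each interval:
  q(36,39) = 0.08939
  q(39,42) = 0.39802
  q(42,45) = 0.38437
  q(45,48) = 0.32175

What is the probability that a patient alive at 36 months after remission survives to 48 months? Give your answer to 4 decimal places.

0.2289

Chaining the interval survival probabilities: (1 − 0.08939) × (1 − 0.39802) × (1 − 0.38437) × (1 − 0.32175).
= 0.91061 × 0.60198 × 0.61563 × 0.67825 = 0.228889.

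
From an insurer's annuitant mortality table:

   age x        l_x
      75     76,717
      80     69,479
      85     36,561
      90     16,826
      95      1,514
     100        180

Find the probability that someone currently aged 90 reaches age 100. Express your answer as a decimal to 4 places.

0.0107

We want 10p90 = l_100/l_90.
The conditional survival probability is l_100/l_90 = 180/16,826 = 0.010698.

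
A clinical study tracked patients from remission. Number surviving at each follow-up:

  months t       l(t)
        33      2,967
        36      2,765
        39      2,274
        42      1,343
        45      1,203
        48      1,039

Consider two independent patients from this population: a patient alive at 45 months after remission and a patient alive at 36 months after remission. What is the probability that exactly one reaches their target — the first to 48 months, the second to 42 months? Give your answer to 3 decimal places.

0.510

p₁ = l(48)/l(45) = 1,039/1,203 = 0.863674; p₂ = l(42)/l(36) = 1,343/2,765 = 0.485714.
P(exactly one) = p₁(1−p₂) + (1−p₁)p₂ = 0.444175 + 0.066215 = 0.510391.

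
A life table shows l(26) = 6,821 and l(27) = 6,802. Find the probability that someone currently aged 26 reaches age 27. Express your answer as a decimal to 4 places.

0.9972

The conditional survival probability is l(27)/l(26) = 6,802/6,821 = 0.997214.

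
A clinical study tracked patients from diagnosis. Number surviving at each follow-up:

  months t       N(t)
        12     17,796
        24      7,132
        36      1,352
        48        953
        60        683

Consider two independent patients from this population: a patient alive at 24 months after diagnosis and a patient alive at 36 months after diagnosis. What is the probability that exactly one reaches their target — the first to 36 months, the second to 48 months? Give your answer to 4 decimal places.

p₁ = N(36)/N(24) = 1,352/7,132 = 0.189568; p₂ = N(48)/N(36) = 953/1,352 = 0.704882.
P(exactly one) = p₁(1−p₂) + (1−p₁)p₂ = 0.055945 + 0.571259 = 0.627204.

0.6272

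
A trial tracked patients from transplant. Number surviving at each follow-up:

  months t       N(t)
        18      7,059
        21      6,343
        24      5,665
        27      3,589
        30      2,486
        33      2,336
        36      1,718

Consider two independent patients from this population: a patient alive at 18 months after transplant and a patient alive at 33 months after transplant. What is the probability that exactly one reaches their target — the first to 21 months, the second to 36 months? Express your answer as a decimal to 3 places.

0.312

p₁ = N(21)/N(18) = 6,343/7,059 = 0.898569; p₂ = N(36)/N(33) = 1,718/2,336 = 0.735445.
P(exactly one) = p₁(1−p₂) + (1−p₁)p₂ = 0.237721 + 0.074597 = 0.312318.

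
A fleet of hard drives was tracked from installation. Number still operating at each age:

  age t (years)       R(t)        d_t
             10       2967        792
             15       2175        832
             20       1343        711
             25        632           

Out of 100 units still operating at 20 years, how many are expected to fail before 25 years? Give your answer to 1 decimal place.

The relevant probability is 1 − 632/1343 = 0.529412.
Expected number = 100 × 0.529412 = 52.9.

52.9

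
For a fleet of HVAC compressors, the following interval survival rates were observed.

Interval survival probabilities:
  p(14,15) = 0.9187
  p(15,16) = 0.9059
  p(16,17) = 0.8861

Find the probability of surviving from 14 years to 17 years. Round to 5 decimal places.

0.73746

Chaining the interval survival probabilities: 0.9187 × 0.9059 × 0.8861.
= 0.737457.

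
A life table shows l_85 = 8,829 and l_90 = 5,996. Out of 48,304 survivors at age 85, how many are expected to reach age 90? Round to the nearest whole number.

32804

The relevant probability is 5,996/8,829 = 0.679126.
Expected number = 48,304 × 0.679126 = 32804.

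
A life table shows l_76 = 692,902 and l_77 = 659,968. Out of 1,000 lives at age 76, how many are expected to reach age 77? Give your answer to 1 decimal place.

952.5

The relevant probability is 659,968/692,902 = 0.952469.
Expected number = 1,000 × 0.952469 = 952.5.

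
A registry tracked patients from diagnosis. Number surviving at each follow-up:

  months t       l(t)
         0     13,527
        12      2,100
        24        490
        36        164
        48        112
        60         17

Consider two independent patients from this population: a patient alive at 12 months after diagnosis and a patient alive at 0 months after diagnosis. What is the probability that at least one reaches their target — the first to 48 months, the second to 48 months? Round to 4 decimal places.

0.0612

p₁ = l(48)/l(12) = 112/2,100 = 0.053333; p₂ = l(48)/l(0) = 112/13,527 = 0.008280.
P(at least one) = 1 − (1−p₁)(1−p₂) = 1 − 0.946667 × 0.991720 = 0.061171.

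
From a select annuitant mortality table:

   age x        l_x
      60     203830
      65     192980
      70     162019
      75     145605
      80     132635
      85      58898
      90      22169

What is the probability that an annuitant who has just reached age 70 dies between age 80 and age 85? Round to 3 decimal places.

0.455

We want 10|5q70 = (l_80 − l_85)/l_70.
This is the probability of reaching 80 but not 85, conditional on being alive at 70: (l_80 − l_85) / l_70.
= (132635 − 58898) / 162019 = 73737 / 162019 = 0.455113.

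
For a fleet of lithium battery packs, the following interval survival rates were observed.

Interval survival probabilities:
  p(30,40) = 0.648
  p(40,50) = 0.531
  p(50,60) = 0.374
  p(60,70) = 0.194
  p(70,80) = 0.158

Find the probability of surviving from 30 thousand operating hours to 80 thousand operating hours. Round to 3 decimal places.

The overall survival probability is 0.648 × 0.531 × 0.374 × 0.194 × 0.158.
= 0.003945.

0.004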